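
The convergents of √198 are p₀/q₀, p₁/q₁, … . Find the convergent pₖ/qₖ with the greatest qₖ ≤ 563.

5530/393

√198 = [14; 14, 28, …] (period length 2).
Convergents:
  p_0/q_0 = 14/1
  p_1/q_1 = 197/14
  p_2/q_2 = 5530/393
  p_3/q_3 = 77617/5516
q_2 = 393 ≤ 563 < 5516 = q_3, so the answer is 5530/393.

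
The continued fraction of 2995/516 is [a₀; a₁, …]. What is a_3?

2995 = 5·516 + 415   →  a_0 = 5
516 = 1·415 + 101   →  a_1 = 1
415 = 4·101 + 11   →  a_2 = 4
101 = 9·11 + 2   →  a_3 = 9

9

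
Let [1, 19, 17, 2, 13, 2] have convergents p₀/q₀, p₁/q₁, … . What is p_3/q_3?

Using pₖ = aₖpₖ₋₁ + pₖ₋₂, qₖ = aₖqₖ₋₁ + qₖ₋₂ (with p₋₁=1, p₋₂=0, q₋₁=0, q₋₂=1):
  k=0: a=1, p=1, q=1
  k=1: a=19, p=20, q=19
  k=2: a=17, p=341, q=324
  k=3: a=2, p=702, q=667

702/667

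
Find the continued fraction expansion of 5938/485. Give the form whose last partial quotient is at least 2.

5938 = 12*485 + 118
485 = 4*118 + 13
118 = 9*13 + 1
13 = 13*1 + 0  (stop)
So 5938/485 = [12; 4, 9, 13].

[12; 4, 9, 13]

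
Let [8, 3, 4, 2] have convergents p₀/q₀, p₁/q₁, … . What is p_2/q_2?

Using pₖ = aₖpₖ₋₁ + pₖ₋₂, qₖ = aₖqₖ₋₁ + qₖ₋₂ (with p₋₁=1, p₋₂=0, q₋₁=0, q₋₂=1):
  k=0: a=8, p=8, q=1
  k=1: a=3, p=25, q=3
  k=2: a=4, p=108, q=13

108/13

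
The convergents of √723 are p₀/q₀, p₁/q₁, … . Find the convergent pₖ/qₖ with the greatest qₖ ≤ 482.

√723 = [26; 1, 7, 1, 52, …] (period length 4).
Convergents:
  p_0/q_0 = 26/1
  p_1/q_1 = 27/1
  p_2/q_2 = 215/8
  p_3/q_3 = 242/9
  p_4/q_4 = 12799/476
  p_5/q_5 = 13041/485
q_4 = 476 ≤ 482 < 485 = q_5, so the answer is 12799/476.

12799/476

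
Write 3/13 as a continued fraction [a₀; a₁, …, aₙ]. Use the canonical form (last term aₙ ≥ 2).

3 = 0×13 + 3
13 = 4×3 + 1
3 = 3×1 + 0  (stop)
So 3/13 = [0; 4, 3].

[0; 4, 3]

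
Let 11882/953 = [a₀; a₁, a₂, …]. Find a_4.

11882 = 12·953 + 446   →  a_0 = 12
953 = 2·446 + 61   →  a_1 = 2
446 = 7·61 + 19   →  a_2 = 7
61 = 3·19 + 4   →  a_3 = 3
19 = 4·4 + 3   →  a_4 = 4

4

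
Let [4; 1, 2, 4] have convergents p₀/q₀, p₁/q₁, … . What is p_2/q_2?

Using pₖ = aₖpₖ₋₁ + pₖ₋₂, qₖ = aₖqₖ₋₁ + qₖ₋₂ (with p₋₁=1, p₋₂=0, q₋₁=0, q₋₂=1):
  k=0: a=4, p=4, q=1
  k=1: a=1, p=5, q=1
  k=2: a=2, p=14, q=3

14/3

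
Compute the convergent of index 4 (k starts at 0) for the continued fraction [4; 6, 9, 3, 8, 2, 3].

Using pₖ = aₖpₖ₋₁ + pₖ₋₂, qₖ = aₖqₖ₋₁ + qₖ₋₂ (with p₋₁=1, p₋₂=0, q₋₁=0, q₋₂=1):
  k=0: a=4, p=4, q=1
  k=1: a=6, p=25, q=6
  k=2: a=9, p=229, q=55
  k=3: a=3, p=712, q=171
  k=4: a=8, p=5925, q=1423

5925/1423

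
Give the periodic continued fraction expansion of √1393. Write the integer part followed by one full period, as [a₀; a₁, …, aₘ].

[37; 3, 10, 3, 74]

a₀ = ⌊√1393⌋ = 37.
With m₀=0, d₀=1 and mₖ₊₁ = dₖaₖ − mₖ, dₖ₊₁ = (n − mₖ₊₁²)/dₖ, aₖ₊₁ = ⌊(a₀+mₖ₊₁)/dₖ₊₁⌋:
  k=1: m=37, d=24, a=3
  k=2: m=35, d=7, a=10
  k=3: m=35, d=24, a=3
  k=4: m=37, d=1, a=74
d=1 and a=2a₀=74 at k=4, so the next step gives (m, d) = (37, 24) again — its k=1 value — and the period has length 4.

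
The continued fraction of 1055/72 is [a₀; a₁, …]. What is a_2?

1055 = 14·72 + 47   →  a_0 = 14
72 = 1·47 + 25   →  a_1 = 1
47 = 1·25 + 22   →  a_2 = 1

1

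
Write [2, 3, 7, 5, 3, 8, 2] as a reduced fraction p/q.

Using pₖ = aₖpₖ₋₁ + pₖ₋₂ and qₖ = aₖqₖ₋₁ + qₖ₋₂:
  k=0: a=2, p=2, q=1
  k=1: a=3, p=7, q=3
  k=2: a=7, p=51, q=22
  k=3: a=5, p=262, q=113
  k=4: a=3, p=837, q=361
  k=5: a=8, p=6958, q=3001
  k=6: a=2, p=14753, q=6363

14753/6363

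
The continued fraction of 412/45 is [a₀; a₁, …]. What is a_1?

412 = 9·45 + 7   →  a_0 = 9
45 = 6·7 + 3   →  a_1 = 6

6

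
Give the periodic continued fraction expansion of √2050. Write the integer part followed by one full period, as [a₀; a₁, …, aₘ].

[45; 3, 1, 1, 1, 1, 3, 90]

a₀ = ⌊√2050⌋ = 45.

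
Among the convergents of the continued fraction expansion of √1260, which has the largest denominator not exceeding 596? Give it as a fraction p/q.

10081/284

√1260 = [35; 2, 70, …] (period length 2).
Convergents:
  p_0/q_0 = 35/1
  p_1/q_1 = 71/2
  p_2/q_2 = 5005/141
  p_3/q_3 = 10081/284
  p_4/q_4 = 710675/20021
q_3 = 284 ≤ 596 < 20021 = q_4, so the answer is 10081/284.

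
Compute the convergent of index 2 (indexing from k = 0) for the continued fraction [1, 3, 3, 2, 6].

Using pₖ = aₖpₖ₋₁ + pₖ₋₂, qₖ = aₖqₖ₋₁ + qₖ₋₂ (with p₋₁=1, p₋₂=0, q₋₁=0, q₋₂=1):
  k=0: a=1, p=1, q=1
  k=1: a=3, p=4, q=3
  k=2: a=3, p=13, q=10

13/10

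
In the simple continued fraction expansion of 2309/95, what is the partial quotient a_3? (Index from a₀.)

2309 = 24·95 + 29   →  a_0 = 24
95 = 3·29 + 8   →  a_1 = 3
29 = 3·8 + 5   →  a_2 = 3
8 = 1·5 + 3   →  a_3 = 1

1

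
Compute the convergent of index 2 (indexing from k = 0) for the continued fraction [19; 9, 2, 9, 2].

363/19

Using pₖ = aₖpₖ₋₁ + pₖ₋₂, qₖ = aₖqₖ₋₁ + qₖ₋₂ (with p₋₁=1, p₋₂=0, q₋₁=0, q₋₂=1):
  k=0: a=19, p=19, q=1
  k=1: a=9, p=172, q=9
  k=2: a=2, p=363, q=19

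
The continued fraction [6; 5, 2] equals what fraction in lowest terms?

68/11

Using pₖ = aₖpₖ₋₁ + pₖ₋₂ and qₖ = aₖqₖ₋₁ + qₖ₋₂:
  k=0: a=6, p=6, q=1
  k=1: a=5, p=31, q=5
  k=2: a=2, p=68, q=11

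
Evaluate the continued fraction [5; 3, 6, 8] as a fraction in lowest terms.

824/155

Fold from the inside: start with 8/1.
  6 + 1/8 = 49/8
  3 + 8/49 = 155/49
  5 + 49/155 = 824/155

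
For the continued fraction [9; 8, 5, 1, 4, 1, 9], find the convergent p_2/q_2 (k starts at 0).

374/41

Using pₖ = aₖpₖ₋₁ + pₖ₋₂, qₖ = aₖqₖ₋₁ + qₖ₋₂ (with p₋₁=1, p₋₂=0, q₋₁=0, q₋₂=1):
  k=0: a=9, p=9, q=1
  k=1: a=8, p=73, q=8
  k=2: a=5, p=374, q=41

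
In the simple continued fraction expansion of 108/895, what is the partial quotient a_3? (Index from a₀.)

2

108 = 0·895 + 108   →  a_0 = 0
895 = 8·108 + 31   →  a_1 = 8
108 = 3·31 + 15   →  a_2 = 3
31 = 2·15 + 1   →  a_3 = 2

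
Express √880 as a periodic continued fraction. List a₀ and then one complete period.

[29; 1, 1, 1, 58]

a₀ = ⌊√880⌋ = 29.
With m₀=0, d₀=1 and mₖ₊₁ = dₖaₖ − mₖ, dₖ₊₁ = (n − mₖ₊₁²)/dₖ, aₖ₊₁ = ⌊(a₀+mₖ₊₁)/dₖ₊₁⌋:
  k=1: m=29, d=39, a=1
  k=2: m=10, d=20, a=1
  k=3: m=10, d=39, a=1
  k=4: m=29, d=1, a=58
d=1 and a=2a₀=58 at k=4, so the next step gives (m, d) = (29, 39) again — its k=1 value — and the period has length 4.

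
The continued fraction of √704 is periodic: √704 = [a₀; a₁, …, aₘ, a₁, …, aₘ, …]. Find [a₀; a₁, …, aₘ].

a₀ = ⌊√704⌋ = 26.
With m₀=0, d₀=1 and mₖ₊₁ = dₖaₖ − mₖ, dₖ₊₁ = (n − mₖ₊₁²)/dₖ, aₖ₊₁ = ⌊(a₀+mₖ₊₁)/dₖ₊₁⌋:
  k=1: m=26, d=28, a=1
  k=2: m=2, d=25, a=1
  k=3: m=23, d=7, a=7
  k=4: m=26, d=4, a=13
  k=5: m=26, d=7, a=7
  k=6: m=23, d=25, a=1
  k=7: m=2, d=28, a=1
  k=8: m=26, d=1, a=52
d=1 and a=2a₀=52 at k=8, so the next step gives (m, d) = (26, 28) again — its k=1 value — and the period has length 8.

[26; 1, 1, 7, 13, 7, 1, 1, 52]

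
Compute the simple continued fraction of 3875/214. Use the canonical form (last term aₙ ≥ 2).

3875 = 18·214 + 23
214 = 9·23 + 7
23 = 3·7 + 2
7 = 3·2 + 1
2 = 2·1 + 0  (stop)
So 3875/214 = [18; 9, 3, 3, 2].

[18; 9, 3, 3, 2]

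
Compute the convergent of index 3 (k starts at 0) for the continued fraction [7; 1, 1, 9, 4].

143/19

Using pₖ = aₖpₖ₋₁ + pₖ₋₂, qₖ = aₖqₖ₋₁ + qₖ₋₂ (with p₋₁=1, p₋₂=0, q₋₁=0, q₋₂=1):
  k=0: a=7, p=7, q=1
  k=1: a=1, p=8, q=1
  k=2: a=1, p=15, q=2
  k=3: a=9, p=143, q=19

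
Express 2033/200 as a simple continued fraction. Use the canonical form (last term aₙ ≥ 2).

2033 = 10×200 + 33
200 = 6×33 + 2
33 = 16×2 + 1
2 = 2×1 + 0  (stop)
So 2033/200 = [10; 6, 16, 2].

[10; 6, 16, 2]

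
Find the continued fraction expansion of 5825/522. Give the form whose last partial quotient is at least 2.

5825 = 11×522 + 83
522 = 6×83 + 24
83 = 3×24 + 11
24 = 2×11 + 2
11 = 5×2 + 1
2 = 2×1 + 0  (stop)
So 5825/522 = [11; 6, 3, 2, 5, 2].

[11; 6, 3, 2, 5, 2]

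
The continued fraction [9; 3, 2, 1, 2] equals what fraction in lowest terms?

Using pₖ = aₖpₖ₋₁ + pₖ₋₂ and qₖ = aₖqₖ₋₁ + qₖ₋₂:
  k=0: a=9, p=9, q=1
  k=1: a=3, p=28, q=3
  k=2: a=2, p=65, q=7
  k=3: a=1, p=93, q=10
  k=4: a=2, p=251, q=27

251/27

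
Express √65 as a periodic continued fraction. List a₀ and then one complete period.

a₀ = ⌊√65⌋ = 8.
With m₀=0, d₀=1 and mₖ₊₁ = dₖaₖ − mₖ, dₖ₊₁ = (n − mₖ₊₁²)/dₖ, aₖ₊₁ = ⌊(a₀+mₖ₊₁)/dₖ₊₁⌋:
  k=1: m=8, d=1, a=16
d=1 and a=2a₀=16 at k=1, so the next step gives (m, d) = (8, 1) again — its k=1 value — and the period has length 1.

[8; 16]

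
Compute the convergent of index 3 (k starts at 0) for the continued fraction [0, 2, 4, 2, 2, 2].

Using pₖ = aₖpₖ₋₁ + pₖ₋₂, qₖ = aₖqₖ₋₁ + qₖ₋₂ (with p₋₁=1, p₋₂=0, q₋₁=0, q₋₂=1):
  k=0: a=0, p=0, q=1
  k=1: a=2, p=1, q=2
  k=2: a=4, p=4, q=9
  k=3: a=2, p=9, q=20

9/20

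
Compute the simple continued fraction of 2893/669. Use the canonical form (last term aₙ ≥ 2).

[4; 3, 12, 18]

2893 = 4·669 + 217
669 = 3·217 + 18
217 = 12·18 + 1
18 = 18·1 + 0  (stop)
So 2893/669 = [4; 3, 12, 18].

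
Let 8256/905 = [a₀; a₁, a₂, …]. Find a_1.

8

8256 = 9·905 + 111   →  a_0 = 9
905 = 8·111 + 17   →  a_1 = 8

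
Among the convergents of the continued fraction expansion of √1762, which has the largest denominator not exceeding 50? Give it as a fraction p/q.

√1762 = [41; 1, 40, 1, 82, …] (period length 4).
Convergents:
  p_0/q_0 = 41/1
  p_1/q_1 = 42/1
  p_2/q_2 = 1721/41
  p_3/q_3 = 1763/42
  p_4/q_4 = 146287/3485
q_3 = 42 ≤ 50 < 3485 = q_4, so the answer is 1763/42.

1763/42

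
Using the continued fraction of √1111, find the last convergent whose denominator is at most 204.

6633/199

√1111 = [33; 3, 66, …] (period length 2).
Convergents:
  p_0/q_0 = 33/1
  p_1/q_1 = 100/3
  p_2/q_2 = 6633/199
  p_3/q_3 = 19999/600
q_2 = 199 ≤ 204 < 600 = q_3, so the answer is 6633/199.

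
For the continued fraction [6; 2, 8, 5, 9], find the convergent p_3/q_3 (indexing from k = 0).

563/87

Using pₖ = aₖpₖ₋₁ + pₖ₋₂, qₖ = aₖqₖ₋₁ + qₖ₋₂ (with p₋₁=1, p₋₂=0, q₋₁=0, q₋₂=1):
  k=0: a=6, p=6, q=1
  k=1: a=2, p=13, q=2
  k=2: a=8, p=110, q=17
  k=3: a=5, p=563, q=87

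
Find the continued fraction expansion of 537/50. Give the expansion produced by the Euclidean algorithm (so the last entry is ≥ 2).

[10; 1, 2, 1, 5, 2]

537 = 10·50 + 37
50 = 1·37 + 13
37 = 2·13 + 11
13 = 1·11 + 2
11 = 5·2 + 1
2 = 2·1 + 0  (stop)
So 537/50 = [10; 1, 2, 1, 5, 2].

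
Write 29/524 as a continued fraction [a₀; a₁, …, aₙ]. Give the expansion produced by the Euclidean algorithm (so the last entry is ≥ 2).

[0; 18, 14, 2]

29 = 0·524 + 29
524 = 18·29 + 2
29 = 14·2 + 1
2 = 2·1 + 0  (stop)
So 29/524 = [0; 18, 14, 2].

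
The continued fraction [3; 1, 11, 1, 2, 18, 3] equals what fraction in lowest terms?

Fold from the inside: start with 3/1.
  18 + 1/3 = 55/3
  2 + 3/55 = 113/55
  1 + 55/113 = 168/113
  11 + 113/168 = 1961/168
  1 + 168/1961 = 2129/1961
  3 + 1961/2129 = 8348/2129

8348/2129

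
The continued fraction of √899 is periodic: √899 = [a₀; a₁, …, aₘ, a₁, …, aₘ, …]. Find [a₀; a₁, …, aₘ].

[29; 1, 58]

a₀ = ⌊√899⌋ = 29.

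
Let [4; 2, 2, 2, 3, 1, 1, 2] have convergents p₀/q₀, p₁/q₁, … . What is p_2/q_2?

22/5

Using pₖ = aₖpₖ₋₁ + pₖ₋₂, qₖ = aₖqₖ₋₁ + qₖ₋₂ (with p₋₁=1, p₋₂=0, q₋₁=0, q₋₂=1):
  k=0: a=4, p=4, q=1
  k=1: a=2, p=9, q=2
  k=2: a=2, p=22, q=5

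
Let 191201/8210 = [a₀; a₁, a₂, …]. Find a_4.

5

191201 = 23·8210 + 2371   →  a_0 = 23
8210 = 3·2371 + 1097   →  a_1 = 3
2371 = 2·1097 + 177   →  a_2 = 2
1097 = 6·177 + 35   →  a_3 = 6
177 = 5·35 + 2   →  a_4 = 5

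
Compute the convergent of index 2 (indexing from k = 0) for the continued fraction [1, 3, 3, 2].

13/10

Using pₖ = aₖpₖ₋₁ + pₖ₋₂, qₖ = aₖqₖ₋₁ + qₖ₋₂ (with p₋₁=1, p₋₂=0, q₋₁=0, q₋₂=1):
  k=0: a=1, p=1, q=1
  k=1: a=3, p=4, q=3
  k=2: a=3, p=13, q=10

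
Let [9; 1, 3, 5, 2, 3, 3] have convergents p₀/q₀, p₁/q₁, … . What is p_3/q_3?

205/21

Using pₖ = aₖpₖ₋₁ + pₖ₋₂, qₖ = aₖqₖ₋₁ + qₖ₋₂ (with p₋₁=1, p₋₂=0, q₋₁=0, q₋₂=1):
  k=0: a=9, p=9, q=1
  k=1: a=1, p=10, q=1
  k=2: a=3, p=39, q=4
  k=3: a=5, p=205, q=21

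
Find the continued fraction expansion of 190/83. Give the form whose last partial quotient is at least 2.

[2; 3, 2, 5, 2]

190 = 2*83 + 24
83 = 3*24 + 11
24 = 2*11 + 2
11 = 5*2 + 1
2 = 2*1 + 0  (stop)
So 190/83 = [2; 3, 2, 5, 2].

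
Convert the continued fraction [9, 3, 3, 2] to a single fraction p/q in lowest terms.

Fold from the inside: start with 2/1.
  3 + 1/2 = 7/2
  3 + 2/7 = 23/7
  9 + 7/23 = 214/23

214/23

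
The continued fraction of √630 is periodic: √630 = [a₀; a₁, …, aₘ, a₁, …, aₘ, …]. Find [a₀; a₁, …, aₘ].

a₀ = ⌊√630⌋ = 25.
With m₀=0, d₀=1 and mₖ₊₁ = dₖaₖ − mₖ, dₖ₊₁ = (n − mₖ₊₁²)/dₖ, aₖ₊₁ = ⌊(a₀+mₖ₊₁)/dₖ₊₁⌋:
  k=1: m=25, d=5, a=10
  k=2: m=25, d=1, a=50
d=1 and a=2a₀=50 at k=2, so the next step gives (m, d) = (25, 5) again — its k=1 value — and the period has length 2.

[25; 10, 50]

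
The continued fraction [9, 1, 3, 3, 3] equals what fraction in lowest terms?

Using pₖ = aₖpₖ₋₁ + pₖ₋₂ and qₖ = aₖqₖ₋₁ + qₖ₋₂:
  k=0: a=9, p=9, q=1
  k=1: a=1, p=10, q=1
  k=2: a=3, p=39, q=4
  k=3: a=3, p=127, q=13
  k=4: a=3, p=420, q=43

420/43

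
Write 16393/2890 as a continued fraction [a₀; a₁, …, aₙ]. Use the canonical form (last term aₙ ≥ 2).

16393 = 5×2890 + 1943
2890 = 1×1943 + 947
1943 = 2×947 + 49
947 = 19×49 + 16
49 = 3×16 + 1
16 = 16×1 + 0  (stop)
So 16393/2890 = [5; 1, 2, 19, 3, 16].

[5; 1, 2, 19, 3, 16]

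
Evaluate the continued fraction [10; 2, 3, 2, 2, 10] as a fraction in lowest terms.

Fold from the inside: start with 10/1.
  2 + 1/10 = 21/10
  2 + 10/21 = 52/21
  3 + 21/52 = 177/52
  2 + 52/177 = 406/177
  10 + 177/406 = 4237/406

4237/406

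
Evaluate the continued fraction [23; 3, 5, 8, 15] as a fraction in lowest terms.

46183/1981

Using pₖ = aₖpₖ₋₁ + pₖ₋₂ and qₖ = aₖqₖ₋₁ + qₖ₋₂:
  k=0: a=23, p=23, q=1
  k=1: a=3, p=70, q=3
  k=2: a=5, p=373, q=16
  k=3: a=8, p=3054, q=131
  k=4: a=15, p=46183, q=1981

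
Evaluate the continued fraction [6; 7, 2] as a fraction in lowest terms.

92/15

Fold from the inside: start with 2/1.
  7 + 1/2 = 15/2
  6 + 2/15 = 92/15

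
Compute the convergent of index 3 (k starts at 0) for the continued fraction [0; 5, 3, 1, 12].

4/21

Using pₖ = aₖpₖ₋₁ + pₖ₋₂, qₖ = aₖqₖ₋₁ + qₖ₋₂ (with p₋₁=1, p₋₂=0, q₋₁=0, q₋₂=1):
  k=0: a=0, p=0, q=1
  k=1: a=5, p=1, q=5
  k=2: a=3, p=3, q=16
  k=3: a=1, p=4, q=21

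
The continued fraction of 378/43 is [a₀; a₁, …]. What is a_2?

3

378 = 8·43 + 34   →  a_0 = 8
43 = 1·34 + 9   →  a_1 = 1
34 = 3·9 + 7   →  a_2 = 3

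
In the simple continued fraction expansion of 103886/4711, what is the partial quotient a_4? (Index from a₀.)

1

103886 = 22·4711 + 244   →  a_0 = 22
4711 = 19·244 + 75   →  a_1 = 19
244 = 3·75 + 19   →  a_2 = 3
75 = 3·19 + 18   →  a_3 = 3
19 = 1·18 + 1   →  a_4 = 1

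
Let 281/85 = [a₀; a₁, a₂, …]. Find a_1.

3

281 = 3·85 + 26   →  a_0 = 3
85 = 3·26 + 7   →  a_1 = 3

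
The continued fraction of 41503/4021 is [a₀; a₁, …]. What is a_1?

3

41503 = 10·4021 + 1293   →  a_0 = 10
4021 = 3·1293 + 142   →  a_1 = 3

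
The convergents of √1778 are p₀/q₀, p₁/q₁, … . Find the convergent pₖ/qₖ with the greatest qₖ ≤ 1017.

21294/505

√1778 = [42; 6, 84, …] (period length 2).
Convergents:
  p_0/q_0 = 42/1
  p_1/q_1 = 253/6
  p_2/q_2 = 21294/505
  p_3/q_3 = 128017/3036
q_2 = 505 ≤ 1017 < 3036 = q_3, so the answer is 21294/505.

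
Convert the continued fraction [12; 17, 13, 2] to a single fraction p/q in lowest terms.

5559/461

Using pₖ = aₖpₖ₋₁ + pₖ₋₂ and qₖ = aₖqₖ₋₁ + qₖ₋₂:
  k=0: a=12, p=12, q=1
  k=1: a=17, p=205, q=17
  k=2: a=13, p=2677, q=222
  k=3: a=2, p=5559, q=461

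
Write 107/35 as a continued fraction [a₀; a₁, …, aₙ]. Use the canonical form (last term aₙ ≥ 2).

107 = 3·35 + 2
35 = 17·2 + 1
2 = 2·1 + 0  (stop)
So 107/35 = [3; 17, 2].

[3; 17, 2]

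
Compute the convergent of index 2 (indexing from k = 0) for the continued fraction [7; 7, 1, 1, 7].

Using pₖ = aₖpₖ₋₁ + pₖ₋₂, qₖ = aₖqₖ₋₁ + qₖ₋₂ (with p₋₁=1, p₋₂=0, q₋₁=0, q₋₂=1):
  k=0: a=7, p=7, q=1
  k=1: a=7, p=50, q=7
  k=2: a=1, p=57, q=8

57/8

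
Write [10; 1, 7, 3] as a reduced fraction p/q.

Using pₖ = aₖpₖ₋₁ + pₖ₋₂ and qₖ = aₖqₖ₋₁ + qₖ₋₂:
  k=0: a=10, p=10, q=1
  k=1: a=1, p=11, q=1
  k=2: a=7, p=87, q=8
  k=3: a=3, p=272, q=25

272/25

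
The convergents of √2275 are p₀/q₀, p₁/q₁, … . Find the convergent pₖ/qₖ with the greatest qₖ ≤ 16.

477/10

√2275 = [47; 1, 2, 3, 2, 1, 94, …] (period length 6).
Convergents:
  p_0/q_0 = 47/1
  p_1/q_1 = 48/1
  p_2/q_2 = 143/3
  p_3/q_3 = 477/10
  p_4/q_4 = 1097/23
q_3 = 10 ≤ 16 < 23 = q_4, so the answer is 477/10.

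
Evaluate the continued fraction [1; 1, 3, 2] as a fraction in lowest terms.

Using pₖ = aₖpₖ₋₁ + pₖ₋₂ and qₖ = aₖqₖ₋₁ + qₖ₋₂:
  k=0: a=1, p=1, q=1
  k=1: a=1, p=2, q=1
  k=2: a=3, p=7, q=4
  k=3: a=2, p=16, q=9

16/9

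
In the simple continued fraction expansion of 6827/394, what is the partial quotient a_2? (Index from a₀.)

18

6827 = 17·394 + 129   →  a_0 = 17
394 = 3·129 + 7   →  a_1 = 3
129 = 18·7 + 3   →  a_2 = 18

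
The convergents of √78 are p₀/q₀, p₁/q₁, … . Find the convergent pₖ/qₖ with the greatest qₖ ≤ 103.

892/101

√78 = [8; 1, 4, 1, 16, …] (period length 4).
Convergents:
  p_0/q_0 = 8/1
  p_1/q_1 = 9/1
  p_2/q_2 = 44/5
  p_3/q_3 = 53/6
  p_4/q_4 = 892/101
  p_5/q_5 = 945/107
q_4 = 101 ≤ 103 < 107 = q_5, so the answer is 892/101.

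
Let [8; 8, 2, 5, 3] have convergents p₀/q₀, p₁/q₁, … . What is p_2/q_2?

138/17

Using pₖ = aₖpₖ₋₁ + pₖ₋₂, qₖ = aₖqₖ₋₁ + qₖ₋₂ (with p₋₁=1, p₋₂=0, q₋₁=0, q₋₂=1):
  k=0: a=8, p=8, q=1
  k=1: a=8, p=65, q=8
  k=2: a=2, p=138, q=17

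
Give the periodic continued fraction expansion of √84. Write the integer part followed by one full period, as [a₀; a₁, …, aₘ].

[9; 6, 18]

a₀ = ⌊√84⌋ = 9.
With m₀=0, d₀=1 and mₖ₊₁ = dₖaₖ − mₖ, dₖ₊₁ = (n − mₖ₊₁²)/dₖ, aₖ₊₁ = ⌊(a₀+mₖ₊₁)/dₖ₊₁⌋:
  k=1: m=9, d=3, a=6
  k=2: m=9, d=1, a=18
d=1 and a=2a₀=18 at k=2, so the next step gives (m, d) = (9, 3) again — its k=1 value — and the period has length 2.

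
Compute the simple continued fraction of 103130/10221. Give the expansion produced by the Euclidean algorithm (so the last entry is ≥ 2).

[10; 11, 9, 9, 5, 2]

103130 = 10·10221 + 920
10221 = 11·920 + 101
920 = 9·101 + 11
101 = 9·11 + 2
11 = 5·2 + 1
2 = 2·1 + 0  (stop)
So 103130/10221 = [10; 11, 9, 9, 5, 2].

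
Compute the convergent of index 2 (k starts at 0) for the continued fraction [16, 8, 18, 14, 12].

Using pₖ = aₖpₖ₋₁ + pₖ₋₂, qₖ = aₖqₖ₋₁ + qₖ₋₂ (with p₋₁=1, p₋₂=0, q₋₁=0, q₋₂=1):
  k=0: a=16, p=16, q=1
  k=1: a=8, p=129, q=8
  k=2: a=18, p=2338, q=145

2338/145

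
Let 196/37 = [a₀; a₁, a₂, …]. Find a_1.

3

196 = 5·37 + 11   →  a_0 = 5
37 = 3·11 + 4   →  a_1 = 3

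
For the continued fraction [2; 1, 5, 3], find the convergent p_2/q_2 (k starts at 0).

17/6

Using pₖ = aₖpₖ₋₁ + pₖ₋₂, qₖ = aₖqₖ₋₁ + qₖ₋₂ (with p₋₁=1, p₋₂=0, q₋₁=0, q₋₂=1):
  k=0: a=2, p=2, q=1
  k=1: a=1, p=3, q=1
  k=2: a=5, p=17, q=6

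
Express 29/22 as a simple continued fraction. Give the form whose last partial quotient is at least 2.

[1; 3, 7]

29 = 1×22 + 7
22 = 3×7 + 1
7 = 7×1 + 0  (stop)
So 29/22 = [1; 3, 7].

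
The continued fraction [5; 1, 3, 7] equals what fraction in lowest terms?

Using pₖ = aₖpₖ₋₁ + pₖ₋₂ and qₖ = aₖqₖ₋₁ + qₖ₋₂:
  k=0: a=5, p=5, q=1
  k=1: a=1, p=6, q=1
  k=2: a=3, p=23, q=4
  k=3: a=7, p=167, q=29

167/29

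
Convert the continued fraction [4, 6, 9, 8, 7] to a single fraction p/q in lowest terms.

Fold from the inside: start with 7/1.
  8 + 1/7 = 57/7
  9 + 7/57 = 520/57
  6 + 57/520 = 3177/520
  4 + 520/3177 = 13228/3177

13228/3177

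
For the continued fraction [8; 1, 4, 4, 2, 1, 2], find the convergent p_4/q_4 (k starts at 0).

414/47

Using pₖ = aₖpₖ₋₁ + pₖ₋₂, qₖ = aₖqₖ₋₁ + qₖ₋₂ (with p₋₁=1, p₋₂=0, q₋₁=0, q₋₂=1):
  k=0: a=8, p=8, q=1
  k=1: a=1, p=9, q=1
  k=2: a=4, p=44, q=5
  k=3: a=4, p=185, q=21
  k=4: a=2, p=414, q=47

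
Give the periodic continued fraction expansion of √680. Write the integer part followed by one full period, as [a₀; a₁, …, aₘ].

a₀ = ⌊√680⌋ = 26.

[26; 13, 52]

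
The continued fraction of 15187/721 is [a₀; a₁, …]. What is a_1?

15

15187 = 21·721 + 46   →  a_0 = 21
721 = 15·46 + 31   →  a_1 = 15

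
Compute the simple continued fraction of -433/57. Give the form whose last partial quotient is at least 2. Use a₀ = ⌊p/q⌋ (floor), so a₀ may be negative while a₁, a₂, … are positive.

[-8; 2, 2, 11]

-433 = -8×57 + 23
57 = 2×23 + 11
23 = 2×11 + 1
11 = 11×1 + 0  (stop)
So -433/57 = [-8; 2, 2, 11].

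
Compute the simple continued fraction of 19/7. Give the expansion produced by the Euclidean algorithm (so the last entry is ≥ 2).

19 = 2*7 + 5
7 = 1*5 + 2
5 = 2*2 + 1
2 = 2*1 + 0  (stop)
So 19/7 = [2; 1, 2, 2].

[2; 1, 2, 2]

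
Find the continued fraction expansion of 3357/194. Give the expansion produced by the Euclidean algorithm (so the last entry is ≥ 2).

3357 = 17×194 + 59
194 = 3×59 + 17
59 = 3×17 + 8
17 = 2×8 + 1
8 = 8×1 + 0  (stop)
So 3357/194 = [17; 3, 3, 2, 8].

[17; 3, 3, 2, 8]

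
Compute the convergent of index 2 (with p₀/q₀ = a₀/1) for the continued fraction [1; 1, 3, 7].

Using pₖ = aₖpₖ₋₁ + pₖ₋₂, qₖ = aₖqₖ₋₁ + qₖ₋₂ (with p₋₁=1, p₋₂=0, q₋₁=0, q₋₂=1):
  k=0: a=1, p=1, q=1
  k=1: a=1, p=2, q=1
  k=2: a=3, p=7, q=4

7/4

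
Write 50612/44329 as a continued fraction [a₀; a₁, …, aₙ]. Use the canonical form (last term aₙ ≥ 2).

50612 = 1×44329 + 6283
44329 = 7×6283 + 348
6283 = 18×348 + 19
348 = 18×19 + 6
19 = 3×6 + 1
6 = 6×1 + 0  (stop)
So 50612/44329 = [1; 7, 18, 18, 3, 6].

[1; 7, 18, 18, 3, 6]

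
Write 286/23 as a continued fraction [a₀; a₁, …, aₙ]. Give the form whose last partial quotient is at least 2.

[12; 2, 3, 3]

286 = 12*23 + 10
23 = 2*10 + 3
10 = 3*3 + 1
3 = 3*1 + 0  (stop)
So 286/23 = [12; 2, 3, 3].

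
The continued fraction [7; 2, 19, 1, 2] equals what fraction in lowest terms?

Fold from the inside: start with 2/1.
  1 + 1/2 = 3/2
  19 + 2/3 = 59/3
  2 + 3/59 = 121/59
  7 + 59/121 = 906/121

906/121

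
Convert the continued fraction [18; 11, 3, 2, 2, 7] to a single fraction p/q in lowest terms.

Using pₖ = aₖpₖ₋₁ + pₖ₋₂ and qₖ = aₖqₖ₋₁ + qₖ₋₂:
  k=0: a=18, p=18, q=1
  k=1: a=11, p=199, q=11
  k=2: a=3, p=615, q=34
  k=3: a=2, p=1429, q=79
  k=4: a=2, p=3473, q=192
  k=5: a=7, p=25740, q=1423

25740/1423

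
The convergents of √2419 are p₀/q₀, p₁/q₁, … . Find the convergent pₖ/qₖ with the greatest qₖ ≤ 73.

√2419 = [49; 5, 2, 5, 98, …] (period length 4).
Convergents:
  p_0/q_0 = 49/1
  p_1/q_1 = 246/5
  p_2/q_2 = 541/11
  p_3/q_3 = 2951/60
  p_4/q_4 = 289739/5891
q_3 = 60 ≤ 73 < 5891 = q_4, so the answer is 2951/60.

2951/60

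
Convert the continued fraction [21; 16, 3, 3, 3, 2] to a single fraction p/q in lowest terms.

Fold from the inside: start with 2/1.
  3 + 1/2 = 7/2
  3 + 2/7 = 23/7
  3 + 7/23 = 76/23
  16 + 23/76 = 1239/76
  21 + 76/1239 = 26095/1239

26095/1239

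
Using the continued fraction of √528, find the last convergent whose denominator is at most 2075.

47542/2069

√528 = [22; 1, 44, …] (period length 2).
Convergents:
  p_0/q_0 = 22/1
  p_1/q_1 = 23/1
  p_2/q_2 = 1034/45
  p_3/q_3 = 1057/46
  p_4/q_4 = 47542/2069
  p_5/q_5 = 48599/2115
q_4 = 2069 ≤ 2075 < 2115 = q_5, so the answer is 47542/2069.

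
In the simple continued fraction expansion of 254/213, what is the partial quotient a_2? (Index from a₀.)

254 = 1·213 + 41   →  a_0 = 1
213 = 5·41 + 8   →  a_1 = 5
41 = 5·8 + 1   →  a_2 = 5

5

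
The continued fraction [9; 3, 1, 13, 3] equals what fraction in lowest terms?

Fold from the inside: start with 3/1.
  13 + 1/3 = 40/3
  1 + 3/40 = 43/40
  3 + 40/43 = 169/43
  9 + 43/169 = 1564/169

1564/169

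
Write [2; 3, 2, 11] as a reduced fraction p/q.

Using pₖ = aₖpₖ₋₁ + pₖ₋₂ and qₖ = aₖqₖ₋₁ + qₖ₋₂:
  k=0: a=2, p=2, q=1
  k=1: a=3, p=7, q=3
  k=2: a=2, p=16, q=7
  k=3: a=11, p=183, q=80

183/80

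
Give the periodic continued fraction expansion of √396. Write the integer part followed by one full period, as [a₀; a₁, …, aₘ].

a₀ = ⌊√396⌋ = 19.

[19; 1, 8, 1, 38]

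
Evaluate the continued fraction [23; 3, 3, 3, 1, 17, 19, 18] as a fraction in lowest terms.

6124465/262826

Fold from the inside: start with 18/1.
  19 + 1/18 = 343/18
  17 + 18/343 = 5849/343
  1 + 343/5849 = 6192/5849
  3 + 5849/6192 = 24425/6192
  3 + 6192/24425 = 79467/24425
  3 + 24425/79467 = 262826/79467
  23 + 79467/262826 = 6124465/262826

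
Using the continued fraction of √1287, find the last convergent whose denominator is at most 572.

20341/567

√1287 = [35; 1, 6, 1, 70, …] (period length 4).
Convergents:
  p_0/q_0 = 35/1
  p_1/q_1 = 36/1
  p_2/q_2 = 251/7
  p_3/q_3 = 287/8
  p_4/q_4 = 20341/567
  p_5/q_5 = 20628/575
q_4 = 567 ≤ 572 < 575 = q_5, so the answer is 20341/567.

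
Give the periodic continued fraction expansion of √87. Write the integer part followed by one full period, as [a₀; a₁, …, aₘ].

a₀ = ⌊√87⌋ = 9.
With m₀=0, d₀=1 and mₖ₊₁ = dₖaₖ − mₖ, dₖ₊₁ = (n − mₖ₊₁²)/dₖ, aₖ₊₁ = ⌊(a₀+mₖ₊₁)/dₖ₊₁⌋:
  k=1: m=9, d=6, a=3
  k=2: m=9, d=1, a=18
d=1 and a=2a₀=18 at k=2, so the next step gives (m, d) = (9, 6) again — its k=1 value — and the period has length 2.

[9; 3, 18]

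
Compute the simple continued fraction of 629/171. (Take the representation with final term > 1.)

629 = 3×171 + 116
171 = 1×116 + 55
116 = 2×55 + 6
55 = 9×6 + 1
6 = 6×1 + 0  (stop)
So 629/171 = [3; 1, 2, 9, 6].

[3; 1, 2, 9, 6]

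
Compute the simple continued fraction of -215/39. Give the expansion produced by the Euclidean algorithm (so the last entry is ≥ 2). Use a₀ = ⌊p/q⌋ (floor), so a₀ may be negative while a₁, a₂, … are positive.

-215 = -6*39 + 19
39 = 2*19 + 1
19 = 19*1 + 0  (stop)
So -215/39 = [-6; 2, 19].

[-6; 2, 19]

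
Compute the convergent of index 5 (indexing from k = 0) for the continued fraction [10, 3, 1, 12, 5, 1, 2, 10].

Using pₖ = aₖpₖ₋₁ + pₖ₋₂, qₖ = aₖqₖ₋₁ + qₖ₋₂ (with p₋₁=1, p₋₂=0, q₋₁=0, q₋₂=1):
  k=0: a=10, p=10, q=1
  k=1: a=3, p=31, q=3
  k=2: a=1, p=41, q=4
  k=3: a=12, p=523, q=51
  k=4: a=5, p=2656, q=259
  k=5: a=1, p=3179, q=310

3179/310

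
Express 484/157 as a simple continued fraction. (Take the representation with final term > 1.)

484 = 3×157 + 13
157 = 12×13 + 1
13 = 13×1 + 0  (stop)
So 484/157 = [3; 12, 13].

[3; 12, 13]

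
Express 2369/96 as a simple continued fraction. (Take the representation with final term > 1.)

[24; 1, 2, 10, 3]

2369 = 24*96 + 65
96 = 1*65 + 31
65 = 2*31 + 3
31 = 10*3 + 1
3 = 3*1 + 0  (stop)
So 2369/96 = [24; 1, 2, 10, 3].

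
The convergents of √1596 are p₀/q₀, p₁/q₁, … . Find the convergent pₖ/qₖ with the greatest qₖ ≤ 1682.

63880/1599

√1596 = [39; 1, 18, 1, 78, …] (period length 4).
Convergents:
  p_0/q_0 = 39/1
  p_1/q_1 = 40/1
  p_2/q_2 = 759/19
  p_3/q_3 = 799/20
  p_4/q_4 = 63081/1579
  p_5/q_5 = 63880/1599
  p_6/q_6 = 1212921/30361
q_5 = 1599 ≤ 1682 < 30361 = q_6, so the answer is 63880/1599.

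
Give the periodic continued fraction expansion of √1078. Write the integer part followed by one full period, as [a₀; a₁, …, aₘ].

a₀ = ⌊√1078⌋ = 32.
With m₀=0, d₀=1 and mₖ₊₁ = dₖaₖ − mₖ, dₖ₊₁ = (n − mₖ₊₁²)/dₖ, aₖ₊₁ = ⌊(a₀+mₖ₊₁)/dₖ₊₁⌋:
  k=1: m=32, d=54, a=1
  k=2: m=22, d=11, a=4
  k=3: m=22, d=54, a=1
  k=4: m=32, d=1, a=64
d=1 and a=2a₀=64 at k=4, so the next step gives (m, d) = (32, 54) again — its k=1 value — and the period has length 4.

[32; 1, 4, 1, 64]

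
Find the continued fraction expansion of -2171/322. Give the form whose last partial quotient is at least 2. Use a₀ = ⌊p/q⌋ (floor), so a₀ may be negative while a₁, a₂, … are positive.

-2171 = -7×322 + 83
322 = 3×83 + 73
83 = 1×73 + 10
73 = 7×10 + 3
10 = 3×3 + 1
3 = 3×1 + 0  (stop)
So -2171/322 = [-7; 3, 1, 7, 3, 3].

[-7; 3, 1, 7, 3, 3]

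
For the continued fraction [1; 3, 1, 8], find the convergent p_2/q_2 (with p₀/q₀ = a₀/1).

Using pₖ = aₖpₖ₋₁ + pₖ₋₂, qₖ = aₖqₖ₋₁ + qₖ₋₂ (with p₋₁=1, p₋₂=0, q₋₁=0, q₋₂=1):
  k=0: a=1, p=1, q=1
  k=1: a=3, p=4, q=3
  k=2: a=1, p=5, q=4

5/4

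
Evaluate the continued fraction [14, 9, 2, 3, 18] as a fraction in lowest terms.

17026/1207

Using pₖ = aₖpₖ₋₁ + pₖ₋₂ and qₖ = aₖqₖ₋₁ + qₖ₋₂:
  k=0: a=14, p=14, q=1
  k=1: a=9, p=127, q=9
  k=2: a=2, p=268, q=19
  k=3: a=3, p=931, q=66
  k=4: a=18, p=17026, q=1207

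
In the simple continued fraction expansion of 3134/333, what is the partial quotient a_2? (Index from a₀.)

2

3134 = 9·333 + 137   →  a_0 = 9
333 = 2·137 + 59   →  a_1 = 2
137 = 2·59 + 19   →  a_2 = 2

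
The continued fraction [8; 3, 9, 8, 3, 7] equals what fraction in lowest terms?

43189/5190

Using pₖ = aₖpₖ₋₁ + pₖ₋₂ and qₖ = aₖqₖ₋₁ + qₖ₋₂:
  k=0: a=8, p=8, q=1
  k=1: a=3, p=25, q=3
  k=2: a=9, p=233, q=28
  k=3: a=8, p=1889, q=227
  k=4: a=3, p=5900, q=709
  k=5: a=7, p=43189, q=5190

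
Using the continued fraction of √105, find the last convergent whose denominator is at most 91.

830/81

√105 = [10; 4, 20, …] (period length 2).
Convergents:
  p_0/q_0 = 10/1
  p_1/q_1 = 41/4
  p_2/q_2 = 830/81
  p_3/q_3 = 3361/328
q_2 = 81 ≤ 91 < 328 = q_3, so the answer is 830/81.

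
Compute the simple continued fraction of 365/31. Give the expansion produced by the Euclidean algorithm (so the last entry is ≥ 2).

365 = 11×31 + 24
31 = 1×24 + 7
24 = 3×7 + 3
7 = 2×3 + 1
3 = 3×1 + 0  (stop)
So 365/31 = [11; 1, 3, 2, 3].

[11; 1, 3, 2, 3]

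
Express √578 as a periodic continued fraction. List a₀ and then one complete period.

[24; 24, 48]

a₀ = ⌊√578⌋ = 24.
With m₀=0, d₀=1 and mₖ₊₁ = dₖaₖ − mₖ, dₖ₊₁ = (n − mₖ₊₁²)/dₖ, aₖ₊₁ = ⌊(a₀+mₖ₊₁)/dₖ₊₁⌋:
  k=1: m=24, d=2, a=24
  k=2: m=24, d=1, a=48
d=1 and a=2a₀=48 at k=2, so the next step gives (m, d) = (24, 2) again — its k=1 value — and the period has length 2.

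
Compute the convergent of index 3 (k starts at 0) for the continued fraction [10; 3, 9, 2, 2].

609/59

Using pₖ = aₖpₖ₋₁ + pₖ₋₂, qₖ = aₖqₖ₋₁ + qₖ₋₂ (with p₋₁=1, p₋₂=0, q₋₁=0, q₋₂=1):
  k=0: a=10, p=10, q=1
  k=1: a=3, p=31, q=3
  k=2: a=9, p=289, q=28
  k=3: a=2, p=609, q=59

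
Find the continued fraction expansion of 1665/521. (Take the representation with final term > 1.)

[3; 5, 9, 3, 1, 2]

1665 = 3*521 + 102
521 = 5*102 + 11
102 = 9*11 + 3
11 = 3*3 + 2
3 = 1*2 + 1
2 = 2*1 + 0  (stop)
So 1665/521 = [3; 5, 9, 3, 1, 2].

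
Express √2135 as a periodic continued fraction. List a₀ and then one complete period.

[46; 4, 1, 5, 1, 4, 92]

a₀ = ⌊√2135⌋ = 46.
With m₀=0, d₀=1 and mₖ₊₁ = dₖaₖ − mₖ, dₖ₊₁ = (n − mₖ₊₁²)/dₖ, aₖ₊₁ = ⌊(a₀+mₖ₊₁)/dₖ₊₁⌋:
  k=1: m=46, d=19, a=4
  k=2: m=30, d=65, a=1
  k=3: m=35, d=14, a=5
  k=4: m=35, d=65, a=1
  k=5: m=30, d=19, a=4
  k=6: m=46, d=1, a=92
d=1 and a=2a₀=92 at k=6, so the next step gives (m, d) = (46, 19) again — its k=1 value — and the period has length 6.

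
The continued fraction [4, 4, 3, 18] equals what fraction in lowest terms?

Fold from the inside: start with 18/1.
  3 + 1/18 = 55/18
  4 + 18/55 = 238/55
  4 + 55/238 = 1007/238

1007/238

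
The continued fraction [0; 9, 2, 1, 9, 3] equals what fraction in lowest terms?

Fold from the inside: start with 3/1.
  9 + 1/3 = 28/3
  1 + 3/28 = 31/28
  2 + 28/31 = 90/31
  9 + 31/90 = 841/90
  0 + 90/841 = 90/841

90/841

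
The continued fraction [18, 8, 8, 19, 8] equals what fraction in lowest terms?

181394/10009

Fold from the inside: start with 8/1.
  19 + 1/8 = 153/8
  8 + 8/153 = 1232/153
  8 + 153/1232 = 10009/1232
  18 + 1232/10009 = 181394/10009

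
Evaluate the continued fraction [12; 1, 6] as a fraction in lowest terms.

Fold from the inside: start with 6/1.
  1 + 1/6 = 7/6
  12 + 6/7 = 90/7

90/7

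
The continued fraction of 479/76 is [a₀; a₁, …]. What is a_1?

479 = 6·76 + 23   →  a_0 = 6
76 = 3·23 + 7   →  a_1 = 3

3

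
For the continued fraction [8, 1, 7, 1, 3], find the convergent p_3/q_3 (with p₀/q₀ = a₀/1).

80/9

Using pₖ = aₖpₖ₋₁ + pₖ₋₂, qₖ = aₖqₖ₋₁ + qₖ₋₂ (with p₋₁=1, p₋₂=0, q₋₁=0, q₋₂=1):
  k=0: a=8, p=8, q=1
  k=1: a=1, p=9, q=1
  k=2: a=7, p=71, q=8
  k=3: a=1, p=80, q=9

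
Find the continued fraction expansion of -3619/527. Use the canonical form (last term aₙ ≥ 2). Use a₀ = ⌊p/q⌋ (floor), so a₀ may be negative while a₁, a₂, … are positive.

[-7; 7, 1, 1, 8, 4]

-3619 = -7*527 + 70
527 = 7*70 + 37
70 = 1*37 + 33
37 = 1*33 + 4
33 = 8*4 + 1
4 = 4*1 + 0  (stop)
So -3619/527 = [-7; 7, 1, 1, 8, 4].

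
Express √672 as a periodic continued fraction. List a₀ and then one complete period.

[25; 1, 11, 1, 50]

a₀ = ⌊√672⌋ = 25.
With m₀=0, d₀=1 and mₖ₊₁ = dₖaₖ − mₖ, dₖ₊₁ = (n − mₖ₊₁²)/dₖ, aₖ₊₁ = ⌊(a₀+mₖ₊₁)/dₖ₊₁⌋:
  k=1: m=25, d=47, a=1
  k=2: m=22, d=4, a=11
  k=3: m=22, d=47, a=1
  k=4: m=25, d=1, a=50
d=1 and a=2a₀=50 at k=4, so the next step gives (m, d) = (25, 47) again — its k=1 value — and the period has length 4.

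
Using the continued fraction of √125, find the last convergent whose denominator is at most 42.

√125 = [11; 5, 1, 1, 5, 22, …] (period length 5).
Convergents:
  p_0/q_0 = 11/1
  p_1/q_1 = 56/5
  p_2/q_2 = 67/6
  p_3/q_3 = 123/11
  p_4/q_4 = 682/61
q_3 = 11 ≤ 42 < 61 = q_4, so the answer is 123/11.

123/11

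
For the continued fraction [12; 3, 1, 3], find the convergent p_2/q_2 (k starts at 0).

49/4

Using pₖ = aₖpₖ₋₁ + pₖ₋₂, qₖ = aₖqₖ₋₁ + qₖ₋₂ (with p₋₁=1, p₋₂=0, q₋₁=0, q₋₂=1):
  k=0: a=12, p=12, q=1
  k=1: a=3, p=37, q=3
  k=2: a=1, p=49, q=4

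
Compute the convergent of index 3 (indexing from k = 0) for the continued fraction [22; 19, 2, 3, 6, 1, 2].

Using pₖ = aₖpₖ₋₁ + pₖ₋₂, qₖ = aₖqₖ₋₁ + qₖ₋₂ (with p₋₁=1, p₋₂=0, q₋₁=0, q₋₂=1):
  k=0: a=22, p=22, q=1
  k=1: a=19, p=419, q=19
  k=2: a=2, p=860, q=39
  k=3: a=3, p=2999, q=136

2999/136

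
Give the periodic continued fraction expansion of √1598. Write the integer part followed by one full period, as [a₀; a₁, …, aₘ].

a₀ = ⌊√1598⌋ = 39.
With m₀=0, d₀=1 and mₖ₊₁ = dₖaₖ − mₖ, dₖ₊₁ = (n − mₖ₊₁²)/dₖ, aₖ₊₁ = ⌊(a₀+mₖ₊₁)/dₖ₊₁⌋:
  k=1: m=39, d=77, a=1
  k=2: m=38, d=2, a=38
  k=3: m=38, d=77, a=1
  k=4: m=39, d=1, a=78
d=1 and a=2a₀=78 at k=4, so the next step gives (m, d) = (39, 77) again — its k=1 value — and the period has length 4.

[39; 1, 38, 1, 78]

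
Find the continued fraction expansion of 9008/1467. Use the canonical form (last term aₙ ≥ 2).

[6; 7, 8, 4, 6]

9008 = 6·1467 + 206
1467 = 7·206 + 25
206 = 8·25 + 6
25 = 4·6 + 1
6 = 6·1 + 0  (stop)
So 9008/1467 = [6; 7, 8, 4, 6].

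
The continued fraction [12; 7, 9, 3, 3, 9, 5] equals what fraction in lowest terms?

381230/31401

Fold from the inside: start with 5/1.
  9 + 1/5 = 46/5
  3 + 5/46 = 143/46
  3 + 46/143 = 475/143
  9 + 143/475 = 4418/475
  7 + 475/4418 = 31401/4418
  12 + 4418/31401 = 381230/31401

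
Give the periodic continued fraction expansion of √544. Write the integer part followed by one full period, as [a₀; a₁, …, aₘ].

[23; 3, 11, 3, 46]

a₀ = ⌊√544⌋ = 23.
With m₀=0, d₀=1 and mₖ₊₁ = dₖaₖ − mₖ, dₖ₊₁ = (n − mₖ₊₁²)/dₖ, aₖ₊₁ = ⌊(a₀+mₖ₊₁)/dₖ₊₁⌋:
  k=1: m=23, d=15, a=3
  k=2: m=22, d=4, a=11
  k=3: m=22, d=15, a=3
  k=4: m=23, d=1, a=46
d=1 and a=2a₀=46 at k=4, so the next step gives (m, d) = (23, 15) again — its k=1 value — and the period has length 4.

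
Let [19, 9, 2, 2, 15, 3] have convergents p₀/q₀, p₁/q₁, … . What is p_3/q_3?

898/47

Using pₖ = aₖpₖ₋₁ + pₖ₋₂, qₖ = aₖqₖ₋₁ + qₖ₋₂ (with p₋₁=1, p₋₂=0, q₋₁=0, q₋₂=1):
  k=0: a=19, p=19, q=1
  k=1: a=9, p=172, q=9
  k=2: a=2, p=363, q=19
  k=3: a=2, p=898, q=47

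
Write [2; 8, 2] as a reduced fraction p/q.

36/17

Fold from the inside: start with 2/1.
  8 + 1/2 = 17/2
  2 + 2/17 = 36/17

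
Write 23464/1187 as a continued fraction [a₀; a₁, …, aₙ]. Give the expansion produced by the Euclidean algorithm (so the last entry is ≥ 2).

23464 = 19×1187 + 911
1187 = 1×911 + 276
911 = 3×276 + 83
276 = 3×83 + 27
83 = 3×27 + 2
27 = 13×2 + 1
2 = 2×1 + 0  (stop)
So 23464/1187 = [19; 1, 3, 3, 3, 13, 2].

[19; 1, 3, 3, 3, 13, 2]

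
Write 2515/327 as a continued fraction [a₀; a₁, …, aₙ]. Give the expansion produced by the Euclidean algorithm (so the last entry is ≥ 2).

[7; 1, 2, 4, 4, 1, 4]

2515 = 7×327 + 226
327 = 1×226 + 101
226 = 2×101 + 24
101 = 4×24 + 5
24 = 4×5 + 4
5 = 1×4 + 1
4 = 4×1 + 0  (stop)
So 2515/327 = [7; 1, 2, 4, 4, 1, 4].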